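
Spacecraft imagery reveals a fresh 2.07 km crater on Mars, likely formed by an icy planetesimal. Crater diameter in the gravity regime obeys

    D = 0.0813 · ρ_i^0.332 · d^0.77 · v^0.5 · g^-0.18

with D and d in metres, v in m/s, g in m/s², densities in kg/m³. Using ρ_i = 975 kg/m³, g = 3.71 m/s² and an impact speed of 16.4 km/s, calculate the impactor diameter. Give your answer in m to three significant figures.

Rearranging for d: d = [D / (0.0813 · 975^0.332 · 16400^0.5 · 3.71^-0.18)]^(1/0.77).
D = 2070 m.
975^0.332 = 9.825
16400^0.5 = 128.1
3.71^-0.18 = 0.7898
Denominator = 0.0813 × 9.825 × 128.1 × 0.7898 = 80.81
D / 80.81 = 2070 / 80.81 = 25.62
d = 25.62^(1/0.77) = 25.62^1.2987 = 67.50 m

d ≈ 67.5 m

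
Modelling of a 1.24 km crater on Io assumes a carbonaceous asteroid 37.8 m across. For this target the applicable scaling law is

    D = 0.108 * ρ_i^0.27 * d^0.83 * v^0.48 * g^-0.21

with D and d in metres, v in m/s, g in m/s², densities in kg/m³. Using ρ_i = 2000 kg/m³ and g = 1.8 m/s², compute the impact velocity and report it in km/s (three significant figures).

Rearranging for v: v = [D / (0.108 · 2000^0.27 · 37.8^0.83 · 1.8^-0.21)]^(1/0.48).
D = 1240 m.
2000^0.27 = 7.785
37.8^0.83 = 20.39
1.8^-0.21 = 0.8839
Denominator = 0.108 × 7.785 × 20.39 × 0.8839 = 15.15
D / 15.15 = 1240 / 15.15 = 81.85
v = 81.85^(1/0.48) = 81.85^2.0833 = 9669 m/s

v ≈ 9.67 km/s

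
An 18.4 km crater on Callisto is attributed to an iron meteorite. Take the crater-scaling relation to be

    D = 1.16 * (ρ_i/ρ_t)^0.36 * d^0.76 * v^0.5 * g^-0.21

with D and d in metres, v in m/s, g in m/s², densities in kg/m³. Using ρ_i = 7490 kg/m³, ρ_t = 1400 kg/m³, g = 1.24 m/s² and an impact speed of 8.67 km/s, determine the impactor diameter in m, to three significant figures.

Rearranging for d: d = [D / (1.16 · (7490/1400)^0.36 · 8670^0.5 · 1.24^-0.21)]^(1/0.76).
D = 18400 m.
(7490/1400)^0.36 = 1.829
8670^0.5 = 93.11
1.24^-0.21 = 0.9558
Denominator = 1.16 × 1.829 × 93.11 × 0.9558 = 188.8
D / 188.8 = 18400 / 188.8 = 97.46
d = 97.46^(1/0.76) = 97.46^1.3158 = 413.9 m

d ≈ 414 m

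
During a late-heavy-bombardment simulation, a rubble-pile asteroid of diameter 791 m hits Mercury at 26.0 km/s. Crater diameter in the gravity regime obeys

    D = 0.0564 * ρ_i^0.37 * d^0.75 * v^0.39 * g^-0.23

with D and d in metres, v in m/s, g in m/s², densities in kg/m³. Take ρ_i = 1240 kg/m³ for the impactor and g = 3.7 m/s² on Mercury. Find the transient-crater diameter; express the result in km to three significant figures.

D ≈ 4.58 km

In SI units: v = 26000 m/s.
ρ_i^0.37 = 1240^0.37 = 13.95
d^0.75 = 791^0.75 = 149.2
v^0.39 = 26000^0.39 = 52.70
g^-0.23 = 3.7^-0.23 = 0.7401
D = 0.0564 × 13.95 × 149.2 × 52.70 × 0.7401 = 4578 m
   = 4.578 km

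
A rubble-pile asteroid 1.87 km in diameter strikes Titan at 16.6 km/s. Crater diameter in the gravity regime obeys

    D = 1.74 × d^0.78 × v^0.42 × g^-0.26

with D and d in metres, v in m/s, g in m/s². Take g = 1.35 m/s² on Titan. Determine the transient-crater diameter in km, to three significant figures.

In SI units: d = 1870 m, v = 16600 m/s.
d^0.78 = 1870^0.78 = 356.5
v^0.42 = 16600^0.42 = 59.22
g^-0.26 = 1.35^-0.26 = 0.9249
D = 1.74 × 356.5 × 59.22 × 0.9249 = 33976 m
   = 33.98 km

D ≈ 34.0 km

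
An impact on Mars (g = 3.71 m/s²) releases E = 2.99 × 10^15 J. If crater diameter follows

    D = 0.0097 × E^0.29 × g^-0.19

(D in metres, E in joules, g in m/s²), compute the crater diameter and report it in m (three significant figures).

D ≈ 233 m

E^0.29 = (2.99 × 10^15)^0.29 = 3.076 × 10^4
g^-0.19 = 3.71^-0.19 = 0.7795
D = 0.0097 × 3.076 × 10^4 × 0.7795 = 232.6 m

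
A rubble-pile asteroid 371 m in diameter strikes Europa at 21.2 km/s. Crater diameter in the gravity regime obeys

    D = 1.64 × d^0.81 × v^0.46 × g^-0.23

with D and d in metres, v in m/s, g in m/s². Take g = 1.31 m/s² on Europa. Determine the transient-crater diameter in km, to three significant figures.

In SI units: v = 21200 m/s.
d^0.81 = 371^0.81 = 120.6
v^0.46 = 21200^0.46 = 97.75
g^-0.23 = 1.31^-0.23 = 0.9398
D = 1.64 × 120.6 × 97.75 × 0.9398 = 18170 m
   = 18.17 km

D ≈ 18.2 km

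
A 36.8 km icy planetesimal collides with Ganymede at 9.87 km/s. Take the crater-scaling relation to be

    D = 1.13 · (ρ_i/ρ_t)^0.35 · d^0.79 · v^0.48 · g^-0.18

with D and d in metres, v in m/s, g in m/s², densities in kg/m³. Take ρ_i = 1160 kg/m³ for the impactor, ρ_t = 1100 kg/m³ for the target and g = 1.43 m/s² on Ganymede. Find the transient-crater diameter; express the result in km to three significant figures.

D ≈ 361 km

In SI units: d = 36800 m, v = 9870 m/s.
(ρ_i/ρ_t)^0.35 = (1160/1100)^0.35 = 1.019
d^0.79 = 36800^0.79 = 4046
v^0.48 = 9870^0.48 = 82.66
g^-0.18 = 1.43^-0.18 = 0.9376
D = 1.13 × 1.019 × 4046 × 82.66 × 0.9376 = 3.611 × 10^5 m
   = 361.1 km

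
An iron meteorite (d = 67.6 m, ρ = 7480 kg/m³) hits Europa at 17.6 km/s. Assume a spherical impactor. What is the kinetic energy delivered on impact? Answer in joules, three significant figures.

E ≈ 1.87 × 10^17 J

v = 17600 m/s.
Mass m = (π/6) ρ d³ = (π/6) × 7480 × (67.6)³ = 1.210 × 10^9 kg
E = ½ m v² = 0.5 × 1.210 × 10^9 × (17600)² = 1.874 × 10^17 J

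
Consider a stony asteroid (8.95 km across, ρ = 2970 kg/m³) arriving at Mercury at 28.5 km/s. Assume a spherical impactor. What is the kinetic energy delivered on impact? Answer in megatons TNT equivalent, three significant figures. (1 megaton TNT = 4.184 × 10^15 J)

E ≈ 1.08 × 10^8 Mt TNT

d = 8950 m; v = 28500 m/s.
Mass m = (π/6) ρ d³ = (π/6) × 2970 × (8950)³ = 1.115 × 10^15 kg
E = ½ m v² = 0.5 × 1.115 × 10^15 × (28500)² = 4.528 × 10^23 J
   = 4.528 × 10^23 / 4.184×10^15 = 1.082 × 10^8 Mt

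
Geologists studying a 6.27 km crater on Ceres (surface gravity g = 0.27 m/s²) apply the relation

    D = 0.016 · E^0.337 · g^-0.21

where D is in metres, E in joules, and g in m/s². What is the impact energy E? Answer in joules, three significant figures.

Rearranging: E = [D / (0.016 · g^-0.21)]^(1/0.337).
D = 6270 m.
g^-0.21 = 0.27^-0.21 = 1.316
D / (0.016 × 1.316) = 6270 / (0.02106) = 2.977 × 10^5
E = (2.977 × 10^5)^2.9674 = 1.749 × 10^16 J

E ≈ 1.75 × 10^16 J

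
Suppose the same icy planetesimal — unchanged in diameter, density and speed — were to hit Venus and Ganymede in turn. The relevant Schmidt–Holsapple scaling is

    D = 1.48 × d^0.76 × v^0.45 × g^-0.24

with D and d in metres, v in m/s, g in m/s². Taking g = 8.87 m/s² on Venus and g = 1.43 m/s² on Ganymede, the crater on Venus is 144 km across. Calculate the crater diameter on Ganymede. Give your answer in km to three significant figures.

D ≈ 223 km

All impactor-dependent factors cancel in the ratio, leaving D_Ganymede/D_Venus = (g_Ganymede/g_Venus)^-0.24.
(1.43/8.87)^-0.24 = 0.1612^-0.24 = 1.550
D_Ganymede = 1.550 × 144 km = 223 km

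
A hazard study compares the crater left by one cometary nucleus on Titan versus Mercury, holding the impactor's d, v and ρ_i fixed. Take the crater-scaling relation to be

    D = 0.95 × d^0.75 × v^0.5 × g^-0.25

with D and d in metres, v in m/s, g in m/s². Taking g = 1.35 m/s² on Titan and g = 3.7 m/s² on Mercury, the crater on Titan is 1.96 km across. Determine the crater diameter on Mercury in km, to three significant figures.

All impactor-dependent factors cancel in the ratio, leaving D_Mercury/D_Titan = (g_Mercury/g_Titan)^-0.25.
(3.7/1.35)^-0.25 = 2.741^-0.25 = 0.7772
D_Mercury = 0.7772 × 1.96 km = 1.52 km

D ≈ 1.52 km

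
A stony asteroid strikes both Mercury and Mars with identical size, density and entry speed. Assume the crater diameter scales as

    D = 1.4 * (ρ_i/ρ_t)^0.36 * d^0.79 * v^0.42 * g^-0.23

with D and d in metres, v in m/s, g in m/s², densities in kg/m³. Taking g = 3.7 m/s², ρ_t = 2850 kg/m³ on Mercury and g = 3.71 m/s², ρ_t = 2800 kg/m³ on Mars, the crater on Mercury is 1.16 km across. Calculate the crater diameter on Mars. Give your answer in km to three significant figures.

D ≈ 1.17 km

The impactor-only factors (d, v, ρ_i) cancel in the ratio, leaving D_Mars/D_Mercury = (g_Mars/g_Mercury)^-0.23 · (ρ_t,Mercury/ρ_t,Mars)^0.36.
(3.71/3.7)^-0.23 = 1.003^-0.23 = 0.9993
(2850/2800)^0.36 = 1.018^0.36 = 1.006
Ratio = 0.9993 × 1.006 = 1.005
D_Mars = 1.005 × 1.16 km = 1.17 km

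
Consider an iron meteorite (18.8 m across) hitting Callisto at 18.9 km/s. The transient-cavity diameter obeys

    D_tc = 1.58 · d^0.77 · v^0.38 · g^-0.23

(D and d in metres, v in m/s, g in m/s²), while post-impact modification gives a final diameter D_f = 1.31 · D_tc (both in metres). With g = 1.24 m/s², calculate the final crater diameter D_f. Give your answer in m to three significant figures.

v = 18900 m/s.
d^0.77 = 18.8^0.77 = 9.574
v^0.38 = 18900^0.38 = 42.18
g^-0.23 = 1.24^-0.23 = 0.9517
D_tc = 1.58 × 9.574 × 42.18 × 0.9517 = 607.2 m
D_f = 1.31 × 607.2 = 795.4 m

D_f ≈ 795 m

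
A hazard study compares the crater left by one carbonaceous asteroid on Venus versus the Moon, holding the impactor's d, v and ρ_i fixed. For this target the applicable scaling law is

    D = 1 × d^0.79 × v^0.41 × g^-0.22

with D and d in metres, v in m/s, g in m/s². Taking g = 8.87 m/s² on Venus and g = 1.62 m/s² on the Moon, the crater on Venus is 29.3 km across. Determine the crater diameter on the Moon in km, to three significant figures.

All impactor-dependent factors cancel in the ratio, leaving D_Moon/D_Venus = (g_Moon/g_Venus)^-0.22.
(1.62/8.87)^-0.22 = 0.1826^-0.22 = 1.454
D_Moon = 1.454 × 29.3 km = 42.6 km

D ≈ 42.6 km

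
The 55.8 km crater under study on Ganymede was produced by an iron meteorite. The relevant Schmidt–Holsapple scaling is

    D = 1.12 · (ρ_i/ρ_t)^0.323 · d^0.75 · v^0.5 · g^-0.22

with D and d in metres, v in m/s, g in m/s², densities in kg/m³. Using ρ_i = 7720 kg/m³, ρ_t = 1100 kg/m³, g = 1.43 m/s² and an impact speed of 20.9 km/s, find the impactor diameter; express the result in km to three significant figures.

Rearranging for d: d = [D / (1.12 · (7720/1100)^0.323 · 20900^0.5 · 1.43^-0.22)]^(1/0.75).
D = 55800 m.
(7720/1100)^0.323 = 1.876
20900^0.5 = 144.6
1.43^-0.22 = 0.9243
Denominator = 1.12 × 1.876 × 144.6 × 0.9243 = 280.8
D / 280.8 = 55800 / 280.8 = 198.7
d = 198.7^(1/0.75) = 198.7^1.3333 = 1159 m

d ≈ 1.16 km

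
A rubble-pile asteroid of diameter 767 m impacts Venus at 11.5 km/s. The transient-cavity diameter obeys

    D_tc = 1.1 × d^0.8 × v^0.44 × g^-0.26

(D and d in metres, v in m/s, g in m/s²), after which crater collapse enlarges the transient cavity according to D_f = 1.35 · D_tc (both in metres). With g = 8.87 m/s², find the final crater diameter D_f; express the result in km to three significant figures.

v = 11500 m/s.
d^0.8 = 767^0.8 = 203.2
v^0.44 = 11500^0.44 = 61.19
g^-0.26 = 8.87^-0.26 = 0.5669
D_tc = 1.1 × 203.2 × 61.19 × 0.5669 = 7754 m
D_f = 1.35 × 7754 = 10468 m
     = 10.47 km

D_f ≈ 10.5 km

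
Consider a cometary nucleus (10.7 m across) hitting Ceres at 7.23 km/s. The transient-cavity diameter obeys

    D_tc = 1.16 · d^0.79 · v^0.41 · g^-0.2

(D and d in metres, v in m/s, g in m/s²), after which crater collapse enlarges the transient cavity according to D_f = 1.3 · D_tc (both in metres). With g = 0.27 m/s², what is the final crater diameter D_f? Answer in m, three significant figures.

D_f ≈ 487 m

v = 7230 m/s.
d^0.79 = 10.7^0.79 = 6.504
v^0.41 = 7230^0.41 = 38.22
g^-0.2 = 0.27^-0.2 = 1.299
D_tc = 1.16 × 6.504 × 38.22 × 1.299 = 374.6 m
D_f = 1.3 × 374.6 = 487.0 m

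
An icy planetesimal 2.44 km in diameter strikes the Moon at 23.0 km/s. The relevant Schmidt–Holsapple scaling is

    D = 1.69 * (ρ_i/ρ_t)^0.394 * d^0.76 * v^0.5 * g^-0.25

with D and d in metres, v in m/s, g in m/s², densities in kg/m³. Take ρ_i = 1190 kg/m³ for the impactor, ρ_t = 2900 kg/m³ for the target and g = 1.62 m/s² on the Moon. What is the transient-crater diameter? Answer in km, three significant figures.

D ≈ 60.0 km

In SI units: d = 2440 m, v = 23000 m/s.
(ρ_i/ρ_t)^0.394 = (1190/2900)^0.394 = 0.7040
d^0.76 = 2440^0.76 = 375.3
v^0.5 = 23000^0.5 = 151.7
g^-0.25 = 1.62^-0.25 = 0.8864
D = 1.69 × 0.7040 × 375.3 × 151.7 × 0.8864 = 60042 m
   = 60.04 km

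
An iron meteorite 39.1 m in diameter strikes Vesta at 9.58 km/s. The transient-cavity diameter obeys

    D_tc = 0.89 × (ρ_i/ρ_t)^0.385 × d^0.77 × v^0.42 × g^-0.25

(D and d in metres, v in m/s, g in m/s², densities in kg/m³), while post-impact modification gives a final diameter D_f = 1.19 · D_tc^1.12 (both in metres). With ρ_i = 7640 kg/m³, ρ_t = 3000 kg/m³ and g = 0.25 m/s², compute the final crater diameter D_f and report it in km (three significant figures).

v = 9580 m/s.
(ρ_i/ρ_t)^0.385 = (7640/3000)^0.385 = 1.433
d^0.77 = 39.1^0.77 = 16.83
v^0.42 = 9580^0.42 = 47.01
g^-0.25 = 0.25^-0.25 = 1.414
D_tc = 0.89 × 1.433 × 16.83 × 47.01 × 1.414 = 1427 m
D_f = 1.19 × (1427)^1.12 = 4060 m
     = 4.060 km

D_f ≈ 4.06 km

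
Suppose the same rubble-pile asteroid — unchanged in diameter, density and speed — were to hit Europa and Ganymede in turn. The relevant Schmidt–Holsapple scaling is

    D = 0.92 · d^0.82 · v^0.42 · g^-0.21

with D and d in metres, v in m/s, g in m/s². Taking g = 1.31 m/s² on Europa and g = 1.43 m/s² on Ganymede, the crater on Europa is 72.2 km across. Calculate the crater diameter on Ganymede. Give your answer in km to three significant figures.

All impactor-dependent factors cancel in the ratio, leaving D_Ganymede/D_Europa = (g_Ganymede/g_Europa)^-0.21.
(1.43/1.31)^-0.21 = 1.092^-0.21 = 0.9817
D_Ganymede = 0.9817 × 72.2 km = 70.9 km

D ≈ 70.9 km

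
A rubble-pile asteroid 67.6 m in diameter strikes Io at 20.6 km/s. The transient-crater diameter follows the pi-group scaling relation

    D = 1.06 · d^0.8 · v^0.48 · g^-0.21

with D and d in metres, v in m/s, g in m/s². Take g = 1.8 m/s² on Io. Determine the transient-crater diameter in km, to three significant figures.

D ≈ 3.21 km

In SI units: v = 20600 m/s.
d^0.8 = 67.6^0.8 = 29.10
v^0.48 = 20600^0.48 = 117.7
g^-0.21 = 1.8^-0.21 = 0.8839
D = 1.06 × 29.10 × 117.7 × 0.8839 = 3209 m
   = 3.209 km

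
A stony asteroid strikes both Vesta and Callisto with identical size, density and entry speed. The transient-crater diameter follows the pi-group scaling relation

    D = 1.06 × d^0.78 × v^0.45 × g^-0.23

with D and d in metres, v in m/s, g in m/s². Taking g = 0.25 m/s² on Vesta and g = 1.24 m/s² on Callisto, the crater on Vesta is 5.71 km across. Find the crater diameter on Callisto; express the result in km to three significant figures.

All impactor-dependent factors cancel in the ratio, leaving D_Callisto/D_Vesta = (g_Callisto/g_Vesta)^-0.23.
(1.24/0.25)^-0.23 = 4.960^-0.23 = 0.6919
D_Callisto = 0.6919 × 5.71 km = 3.95 km

D ≈ 3.95 km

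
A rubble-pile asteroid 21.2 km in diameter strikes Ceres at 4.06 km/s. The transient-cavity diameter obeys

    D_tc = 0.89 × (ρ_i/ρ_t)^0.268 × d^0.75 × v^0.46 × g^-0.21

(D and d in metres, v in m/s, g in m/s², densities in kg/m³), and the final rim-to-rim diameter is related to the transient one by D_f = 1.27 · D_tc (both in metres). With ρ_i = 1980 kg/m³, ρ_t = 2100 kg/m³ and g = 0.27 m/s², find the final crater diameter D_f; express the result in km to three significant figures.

D_f ≈ 118 km

In SI: d = 21200 m, v = 4060 m/s.
(ρ_i/ρ_t)^0.268 = (1980/2100)^0.268 = 0.9844
d^0.75 = 21200^0.75 = 1757
v^0.46 = 4060^0.46 = 45.70
g^-0.21 = 0.27^-0.21 = 1.316
D_tc = 0.89 × 0.9844 × 1757 × 45.70 × 1.316 = 92580 m
D_f = 1.27 × 92580 = 1.176 × 10^5 m
     = 117.6 km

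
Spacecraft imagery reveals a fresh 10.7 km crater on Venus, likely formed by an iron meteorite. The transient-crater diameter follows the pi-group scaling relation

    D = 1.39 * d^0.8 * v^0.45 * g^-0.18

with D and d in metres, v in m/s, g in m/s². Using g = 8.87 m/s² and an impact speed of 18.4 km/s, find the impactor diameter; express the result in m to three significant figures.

d ≈ 470 m

Rearranging for d: d = [D / (1.39 · 18400^0.45 · 8.87^-0.18)]^(1/0.8).
D = 10700 m.
18400^0.45 = 83.02
8.87^-0.18 = 0.6751
Denominator = 1.39 × 83.02 × 0.6751 = 77.91
D / 77.91 = 10700 / 77.91 = 137.3
d = 137.3^(1/0.8) = 137.3^1.25 = 470.0 m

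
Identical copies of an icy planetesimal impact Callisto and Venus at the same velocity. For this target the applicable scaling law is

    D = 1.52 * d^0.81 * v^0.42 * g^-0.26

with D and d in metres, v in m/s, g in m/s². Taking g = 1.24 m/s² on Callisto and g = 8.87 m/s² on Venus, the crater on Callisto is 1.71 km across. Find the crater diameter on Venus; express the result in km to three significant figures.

D ≈ 1.03 km

All impactor-dependent factors cancel in the ratio, leaving D_Venus/D_Callisto = (g_Venus/g_Callisto)^-0.26.
(8.87/1.24)^-0.26 = 7.153^-0.26 = 0.5996
D_Venus = 0.5996 × 1.71 km = 1.03 km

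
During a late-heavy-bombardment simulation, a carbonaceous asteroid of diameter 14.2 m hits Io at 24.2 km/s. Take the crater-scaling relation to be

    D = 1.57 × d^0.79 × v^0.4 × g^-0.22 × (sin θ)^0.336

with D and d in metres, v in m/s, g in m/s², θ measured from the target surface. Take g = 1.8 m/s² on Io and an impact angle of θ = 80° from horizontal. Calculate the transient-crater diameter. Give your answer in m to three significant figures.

In SI units: v = 24200 m/s.
d^0.79 = 14.2^0.79 = 8.134
v^0.4 = 24200^0.4 = 56.69
g^-0.22 = 1.8^-0.22 = 0.8787
(sin 80°)^0.336 = 0.9848^0.336 = 0.9949
D = 1.57 × 8.134 × 56.69 × 0.8787 × 0.9949 = 632.9 m

D ≈ 633 m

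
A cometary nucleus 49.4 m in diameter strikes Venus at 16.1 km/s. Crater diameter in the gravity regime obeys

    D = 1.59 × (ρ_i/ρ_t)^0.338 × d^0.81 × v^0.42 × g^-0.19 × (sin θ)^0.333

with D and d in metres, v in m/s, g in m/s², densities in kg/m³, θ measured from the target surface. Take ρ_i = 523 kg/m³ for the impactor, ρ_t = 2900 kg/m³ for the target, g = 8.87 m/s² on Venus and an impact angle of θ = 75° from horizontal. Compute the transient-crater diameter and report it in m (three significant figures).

D ≈ 801 m

In SI units: v = 16100 m/s.
(ρ_i/ρ_t)^0.338 = (523/2900)^0.338 = 0.5605
d^0.81 = 49.4^0.81 = 23.55
v^0.42 = 16100^0.42 = 58.46
g^-0.19 = 8.87^-0.19 = 0.6605
(sin 75°)^0.333 = 0.9659^0.333 = 0.9885
D = 1.59 × 0.5605 × 23.55 × 58.46 × 0.6605 × 0.9885 = 801.1 m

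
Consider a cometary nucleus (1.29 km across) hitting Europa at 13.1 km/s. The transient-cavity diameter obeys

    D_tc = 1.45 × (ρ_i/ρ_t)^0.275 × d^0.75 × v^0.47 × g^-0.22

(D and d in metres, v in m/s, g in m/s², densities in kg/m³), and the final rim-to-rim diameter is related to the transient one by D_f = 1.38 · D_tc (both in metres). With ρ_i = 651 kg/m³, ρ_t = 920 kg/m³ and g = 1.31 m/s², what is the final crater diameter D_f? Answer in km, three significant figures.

D_f ≈ 31.8 km

In SI: d = 1290 m, v = 13100 m/s.
(ρ_i/ρ_t)^0.275 = (651/920)^0.275 = 0.9093
d^0.75 = 1290^0.75 = 215.2
v^0.47 = 13100^0.47 = 86.12
g^-0.22 = 1.31^-0.22 = 0.9423
D_tc = 1.45 × 0.9093 × 215.2 × 86.12 × 0.9423 = 23030 m
D_f = 1.38 × 23030 = 31781 m
     = 31.78 km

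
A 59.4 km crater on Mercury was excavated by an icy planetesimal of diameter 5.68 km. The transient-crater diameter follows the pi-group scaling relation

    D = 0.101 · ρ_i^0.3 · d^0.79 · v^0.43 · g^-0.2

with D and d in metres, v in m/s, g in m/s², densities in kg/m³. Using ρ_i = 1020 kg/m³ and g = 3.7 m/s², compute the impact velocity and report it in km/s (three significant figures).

v ≈ 48.4 km/s

Rearranging for v: v = [D / (0.101 · 1020^0.3 · 5680^0.79 · 3.7^-0.2)]^(1/0.43).
D = 59400 m.
1020^0.3 = 7.991
5680^0.79 = 924.6
3.7^-0.2 = 0.7698
Denominator = 0.101 × 7.991 × 924.6 × 0.7698 = 574.5
D / 574.5 = 59400 / 574.5 = 103.4
v = 103.4^(1/0.43) = 103.4^2.3256 = 48414 m/s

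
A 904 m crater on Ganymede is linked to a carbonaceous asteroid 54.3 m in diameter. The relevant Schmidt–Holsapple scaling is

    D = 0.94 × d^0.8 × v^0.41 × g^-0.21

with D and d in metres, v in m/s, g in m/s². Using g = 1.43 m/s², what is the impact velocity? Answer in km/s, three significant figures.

v ≈ 9.34 km/s

Rearranging for v: v = [D / (0.94 · 54.3^0.8 · 1.43^-0.21)]^(1/0.41).
54.3^0.8 = 24.43
1.43^-0.21 = 0.9276
Denominator = 0.94 × 24.43 × 0.9276 = 21.30
D / 21.30 = 904 / 21.30 = 42.44
v = 42.44^(1/0.41) = 42.44^2.439 = 9336 m/s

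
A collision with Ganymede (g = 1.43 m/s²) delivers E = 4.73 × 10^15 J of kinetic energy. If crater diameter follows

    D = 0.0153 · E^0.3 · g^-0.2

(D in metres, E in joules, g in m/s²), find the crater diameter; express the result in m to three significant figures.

E^0.3 = (4.73 × 10^15)^0.3 = 5.040 × 10^4
g^-0.2 = 1.43^-0.2 = 0.9310
D = 0.0153 × 5.040 × 10^4 × 0.9310 = 717.9 m

D ≈ 718 m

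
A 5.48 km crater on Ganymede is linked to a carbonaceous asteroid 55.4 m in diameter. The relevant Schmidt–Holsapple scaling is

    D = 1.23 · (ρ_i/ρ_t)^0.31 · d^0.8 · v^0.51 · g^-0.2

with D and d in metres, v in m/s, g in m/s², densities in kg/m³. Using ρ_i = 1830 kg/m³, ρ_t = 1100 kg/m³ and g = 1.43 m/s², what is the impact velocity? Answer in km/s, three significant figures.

v ≈ 22.2 km/s

Rearranging for v: v = [D / (1.23 · (1830/1100)^0.31 · 55.4^0.8 · 1.43^-0.2)]^(1/0.51).
D = 5480 m.
(1830/1100)^0.31 = 1.171
55.4^0.8 = 24.82
1.43^-0.2 = 0.9310
Denominator = 1.23 × 1.171 × 24.82 × 0.9310 = 33.28
D / 33.28 = 5480 / 33.28 = 164.7
v = 164.7^(1/0.51) = 164.7^1.9608 = 22207 m/s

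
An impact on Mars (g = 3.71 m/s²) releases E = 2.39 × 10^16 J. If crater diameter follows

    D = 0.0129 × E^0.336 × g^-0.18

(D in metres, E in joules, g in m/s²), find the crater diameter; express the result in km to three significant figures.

E^0.336 = (2.39 × 10^16)^0.336 = 3.185 × 10^5
g^-0.18 = 3.71^-0.18 = 0.7898
D = 0.0129 × 3.185 × 10^5 × 0.7898 = 3245 m
   = 3.245 km

D ≈ 3.25 km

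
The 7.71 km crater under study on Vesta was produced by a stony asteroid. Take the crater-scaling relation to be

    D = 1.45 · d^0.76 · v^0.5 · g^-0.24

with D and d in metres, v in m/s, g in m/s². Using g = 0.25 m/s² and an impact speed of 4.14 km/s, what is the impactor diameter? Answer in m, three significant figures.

Rearranging for d: d = [D / (1.45 · 4140^0.5 · 0.25^-0.24)]^(1/0.76).
D = 7710 m.
4140^0.5 = 64.34
0.25^-0.24 = 1.395
Denominator = 1.45 × 64.34 × 1.395 = 130.1
D / 130.1 = 7710 / 130.1 = 59.26
d = 59.26^(1/0.76) = 59.26^1.3158 = 215.1 m

d ≈ 215 m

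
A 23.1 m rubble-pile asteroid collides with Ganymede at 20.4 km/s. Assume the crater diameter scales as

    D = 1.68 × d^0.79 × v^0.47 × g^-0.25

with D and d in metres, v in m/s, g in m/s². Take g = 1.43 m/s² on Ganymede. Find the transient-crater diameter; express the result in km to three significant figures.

D ≈ 1.95 km

In SI units: v = 20400 m/s.
d^0.79 = 23.1^0.79 = 11.95
v^0.47 = 20400^0.47 = 106.1
g^-0.25 = 1.43^-0.25 = 0.9145
D = 1.68 × 11.95 × 106.1 × 0.9145 = 1948 m
   = 1.948 km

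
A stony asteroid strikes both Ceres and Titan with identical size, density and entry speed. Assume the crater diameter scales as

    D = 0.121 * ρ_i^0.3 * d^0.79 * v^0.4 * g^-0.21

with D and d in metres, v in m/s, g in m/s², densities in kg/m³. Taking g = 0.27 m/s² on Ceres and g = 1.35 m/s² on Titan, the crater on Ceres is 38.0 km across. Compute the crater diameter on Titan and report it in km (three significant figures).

D ≈ 27.1 km

All impactor-dependent factors cancel in the ratio, leaving D_Titan/D_Ceres = (g_Titan/g_Ceres)^-0.21.
(1.35/0.27)^-0.21 = 5.000^-0.21 = 0.7132
D_Titan = 0.7132 × 38.0 km = 27.1 km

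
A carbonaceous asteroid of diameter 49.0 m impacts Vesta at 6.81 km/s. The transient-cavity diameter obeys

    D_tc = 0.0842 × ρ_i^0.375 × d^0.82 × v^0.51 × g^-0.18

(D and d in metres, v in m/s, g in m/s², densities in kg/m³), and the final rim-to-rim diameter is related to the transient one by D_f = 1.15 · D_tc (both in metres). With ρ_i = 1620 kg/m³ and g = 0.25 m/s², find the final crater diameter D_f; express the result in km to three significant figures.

D_f ≈ 4.35 km

v = 6810 m/s.
ρ_i^0.375 = 1620^0.375 = 15.98
d^0.82 = 49^0.82 = 24.32
v^0.51 = 6810^0.51 = 90.14
g^-0.18 = 0.25^-0.18 = 1.283
D_tc = 0.0842 × 15.98 × 24.32 × 90.14 × 1.283 = 3784 m
D_f = 1.15 × 3784 = 4352 m
     = 4.352 km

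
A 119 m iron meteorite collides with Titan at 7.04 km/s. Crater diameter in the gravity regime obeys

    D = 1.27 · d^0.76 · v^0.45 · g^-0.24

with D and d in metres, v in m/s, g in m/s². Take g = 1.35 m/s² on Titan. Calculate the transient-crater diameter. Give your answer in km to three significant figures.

In SI units: v = 7040 m/s.
d^0.76 = 119^0.76 = 37.79
v^0.45 = 7040^0.45 = 53.88
g^-0.24 = 1.35^-0.24 = 0.9305
D = 1.27 × 37.79 × 53.88 × 0.9305 = 2406 m
   = 2.406 km

D ≈ 2.41 km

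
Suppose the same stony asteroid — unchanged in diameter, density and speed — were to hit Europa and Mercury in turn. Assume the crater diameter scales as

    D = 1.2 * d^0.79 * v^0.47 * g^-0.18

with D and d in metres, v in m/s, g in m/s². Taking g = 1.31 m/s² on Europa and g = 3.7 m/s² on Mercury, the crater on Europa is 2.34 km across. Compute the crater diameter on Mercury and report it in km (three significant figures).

All impactor-dependent factors cancel in the ratio, leaving D_Mercury/D_Europa = (g_Mercury/g_Europa)^-0.18.
(3.7/1.31)^-0.18 = 2.824^-0.18 = 0.8296
D_Mercury = 0.8296 × 2.34 km = 1.94 km

D ≈ 1.94 km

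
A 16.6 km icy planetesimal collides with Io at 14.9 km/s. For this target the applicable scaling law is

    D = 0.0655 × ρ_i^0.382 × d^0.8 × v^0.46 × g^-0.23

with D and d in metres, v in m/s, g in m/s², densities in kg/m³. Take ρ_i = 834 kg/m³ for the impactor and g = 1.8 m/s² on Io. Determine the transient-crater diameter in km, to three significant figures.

D ≈ 148 km

In SI units: d = 16600 m, v = 14900 m/s.
ρ_i^0.382 = 834^0.382 = 13.06
d^0.8 = 16600^0.8 = 2377
v^0.46 = 14900^0.46 = 83.11
g^-0.23 = 1.8^-0.23 = 0.8735
D = 0.0655 × 13.06 × 2377 × 83.11 × 0.8735 = 1.476 × 10^5 m
   = 147.6 km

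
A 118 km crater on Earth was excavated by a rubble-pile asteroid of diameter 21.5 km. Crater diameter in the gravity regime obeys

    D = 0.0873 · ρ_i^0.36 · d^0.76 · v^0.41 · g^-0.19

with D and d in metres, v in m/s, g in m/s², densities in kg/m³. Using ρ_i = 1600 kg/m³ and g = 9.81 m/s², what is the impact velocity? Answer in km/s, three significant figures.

v ≈ 37.0 km/s

Rearranging for v: v = [D / (0.0873 · 1600^0.36 · 21500^0.76 · 9.81^-0.19)]^(1/0.41).
D = 118000 m.
1600^0.36 = 14.24
21500^0.76 = 1962
9.81^-0.19 = 0.6480
Denominator = 0.0873 × 14.24 × 1962 × 0.6480 = 1581
D / 1581 = 118000 / 1581 = 74.64
v = 74.64^(1/0.41) = 74.64^2.439 = 36998 m/s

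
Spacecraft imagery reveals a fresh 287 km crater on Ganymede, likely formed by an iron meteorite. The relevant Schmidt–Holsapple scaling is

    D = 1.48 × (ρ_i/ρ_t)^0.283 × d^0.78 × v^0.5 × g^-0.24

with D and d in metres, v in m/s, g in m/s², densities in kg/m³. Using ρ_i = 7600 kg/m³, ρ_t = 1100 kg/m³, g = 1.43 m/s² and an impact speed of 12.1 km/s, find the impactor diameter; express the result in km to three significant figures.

d ≈ 8.04 km

Rearranging for d: d = [D / (1.48 · (7600/1100)^0.283 · 12100^0.5 · 1.43^-0.24)]^(1/0.78).
D = 287000 m.
(7600/1100)^0.283 = 1.728
12100^0.5 = 110.0
1.43^-0.24 = 0.9177
Denominator = 1.48 × 1.728 × 110.0 × 0.9177 = 258.2
D / 258.2 = 287000 / 258.2 = 1112
d = 1112^(1/0.78) = 1112^1.2821 = 8043 m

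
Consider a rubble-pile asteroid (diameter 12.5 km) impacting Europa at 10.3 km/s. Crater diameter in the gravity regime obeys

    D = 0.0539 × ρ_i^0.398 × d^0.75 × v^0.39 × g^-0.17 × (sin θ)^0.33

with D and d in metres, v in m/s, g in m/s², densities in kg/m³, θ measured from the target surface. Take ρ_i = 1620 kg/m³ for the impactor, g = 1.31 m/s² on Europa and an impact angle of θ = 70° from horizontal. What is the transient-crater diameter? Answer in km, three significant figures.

D ≈ 41.5 km

In SI units: d = 12500 m, v = 10300 m/s.
ρ_i^0.398 = 1620^0.398 = 18.94
d^0.75 = 12500^0.75 = 1182
v^0.39 = 10300^0.39 = 36.73
g^-0.17 = 1.31^-0.17 = 0.9551
(sin 70°)^0.33 = 0.9397^0.33 = 0.9797
D = 0.0539 × 18.94 × 1182 × 36.73 × 0.9551 × 0.9797 = 41471 m
   = 41.47 km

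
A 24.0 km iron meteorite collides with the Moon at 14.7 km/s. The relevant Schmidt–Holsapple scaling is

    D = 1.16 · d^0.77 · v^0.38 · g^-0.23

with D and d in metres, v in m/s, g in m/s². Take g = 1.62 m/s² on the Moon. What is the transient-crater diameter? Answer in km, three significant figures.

D ≈ 93.9 km

In SI units: d = 24000 m, v = 14700 m/s.
d^0.77 = 24000^0.77 = 2359
v^0.38 = 14700^0.38 = 38.33
g^-0.23 = 1.62^-0.23 = 0.8950
D = 1.16 × 2359 × 38.33 × 0.8950 = 93875 m
   = 93.87 km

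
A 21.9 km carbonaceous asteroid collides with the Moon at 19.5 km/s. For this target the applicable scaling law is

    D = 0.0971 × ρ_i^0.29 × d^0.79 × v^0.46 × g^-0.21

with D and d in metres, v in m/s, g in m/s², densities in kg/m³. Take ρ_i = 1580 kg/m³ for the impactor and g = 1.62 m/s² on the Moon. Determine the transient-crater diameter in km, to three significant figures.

In SI units: d = 21900 m, v = 19500 m/s.
ρ_i^0.29 = 1580^0.29 = 8.465
d^0.79 = 21900^0.79 = 2685
v^0.46 = 19500^0.46 = 94.06
g^-0.21 = 1.62^-0.21 = 0.9037
D = 0.0971 × 8.465 × 2685 × 94.06 × 0.9037 = 1.876 × 10^5 m
   = 187.6 km

D ≈ 188 km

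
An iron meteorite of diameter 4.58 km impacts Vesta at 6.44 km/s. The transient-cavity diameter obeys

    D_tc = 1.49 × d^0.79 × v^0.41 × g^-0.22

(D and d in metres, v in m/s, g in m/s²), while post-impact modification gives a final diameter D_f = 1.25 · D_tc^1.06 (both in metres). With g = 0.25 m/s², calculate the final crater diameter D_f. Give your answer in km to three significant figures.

In SI: d = 4580 m, v = 6440 m/s.
d^0.79 = 4580^0.79 = 780.0
v^0.41 = 6440^0.41 = 36.45
g^-0.22 = 0.25^-0.22 = 1.357
D_tc = 1.49 × 780.0 × 36.45 × 1.357 = 57490 m
D_f = 1.25 × (57490)^1.06 = 1.387 × 10^5 m
     = 138.7 km

D_f ≈ 139 km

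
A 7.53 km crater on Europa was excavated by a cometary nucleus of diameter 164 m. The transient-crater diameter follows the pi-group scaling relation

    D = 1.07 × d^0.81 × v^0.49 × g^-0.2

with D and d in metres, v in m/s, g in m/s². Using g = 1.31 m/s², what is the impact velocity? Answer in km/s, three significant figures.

Rearranging for v: v = [D / (1.07 · 164^0.81 · 1.31^-0.2)]^(1/0.49).
D = 7530 m.
164^0.81 = 62.23
1.31^-0.2 = 0.9474
Denominator = 1.07 × 62.23 × 0.9474 = 63.08
D / 63.08 = 7530 / 63.08 = 119.4
v = 119.4^(1/0.49) = 119.4^2.0408 = 17328 m/s

v ≈ 17.3 km/s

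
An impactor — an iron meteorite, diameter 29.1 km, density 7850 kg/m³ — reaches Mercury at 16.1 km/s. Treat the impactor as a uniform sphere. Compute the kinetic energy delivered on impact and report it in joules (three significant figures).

d = 29100 m; v = 16100 m/s.
Mass m = (π/6) ρ d³ = (π/6) × 7850 × (29100)³ = 1.013 × 10^17 kg
E = ½ m v² = 0.5 × 1.013 × 10^17 × (16100)² = 1.313 × 10^25 J

E ≈ 1.31 × 10^25 J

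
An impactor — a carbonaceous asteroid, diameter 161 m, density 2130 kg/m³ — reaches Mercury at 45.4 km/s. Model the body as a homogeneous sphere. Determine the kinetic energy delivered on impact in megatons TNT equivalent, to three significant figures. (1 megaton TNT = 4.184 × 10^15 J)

E ≈ 1150 Mt TNT

v = 45400 m/s.
Mass m = (π/6) ρ d³ = (π/6) × 2130 × (161)³ = 4.654 × 10^9 kg
E = ½ m v² = 0.5 × 4.654 × 10^9 × (45400)² = 4.796 × 10^18 J
   = 4.796 × 10^18 / 4.184×10^15 = 1146 Mt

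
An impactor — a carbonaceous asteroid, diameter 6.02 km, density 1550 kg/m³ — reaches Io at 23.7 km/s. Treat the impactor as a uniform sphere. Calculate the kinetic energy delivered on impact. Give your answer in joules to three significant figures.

d = 6020 m; v = 23700 m/s.
Mass m = (π/6) ρ d³ = (π/6) × 1550 × (6020)³ = 1.771 × 10^14 kg
E = ½ m v² = 0.5 × 1.771 × 10^14 × (23700)² = 4.974 × 10^22 J

E ≈ 4.97 × 10^22 J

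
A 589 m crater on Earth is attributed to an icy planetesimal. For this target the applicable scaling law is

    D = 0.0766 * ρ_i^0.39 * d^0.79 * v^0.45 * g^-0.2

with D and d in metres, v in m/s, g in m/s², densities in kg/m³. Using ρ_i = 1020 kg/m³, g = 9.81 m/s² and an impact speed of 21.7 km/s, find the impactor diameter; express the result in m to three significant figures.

Rearranging for d: d = [D / (0.0766 · 1020^0.39 · 21700^0.45 · 9.81^-0.2)]^(1/0.79).
1020^0.39 = 14.91
21700^0.45 = 89.41
9.81^-0.2 = 0.6334
Denominator = 0.0766 × 14.91 × 89.41 × 0.6334 = 64.68
D / 64.68 = 589 / 64.68 = 9.106
d = 9.106^(1/0.79) = 9.106^1.2658 = 16.38 m

d ≈ 16.4 m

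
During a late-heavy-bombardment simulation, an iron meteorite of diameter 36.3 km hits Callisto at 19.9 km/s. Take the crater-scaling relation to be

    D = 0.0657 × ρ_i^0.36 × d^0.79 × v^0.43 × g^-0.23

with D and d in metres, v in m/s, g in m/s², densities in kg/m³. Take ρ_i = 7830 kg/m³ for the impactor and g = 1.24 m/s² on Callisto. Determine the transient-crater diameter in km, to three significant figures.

D ≈ 445 km

In SI units: d = 36300 m, v = 19900 m/s.
ρ_i^0.36 = 7830^0.36 = 25.22
d^0.79 = 36300^0.79 = 4002
v^0.43 = 19900^0.43 = 70.55
g^-0.23 = 1.24^-0.23 = 0.9517
D = 0.0657 × 25.22 × 4002 × 70.55 × 0.9517 = 4.452 × 10^5 m
   = 445.2 km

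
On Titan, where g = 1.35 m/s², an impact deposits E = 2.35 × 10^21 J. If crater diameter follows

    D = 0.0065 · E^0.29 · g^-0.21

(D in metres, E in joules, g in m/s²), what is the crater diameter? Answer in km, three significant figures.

E^0.29 = (2.35 × 10^21)^0.29 = 1.576 × 10^6
g^-0.21 = 1.35^-0.21 = 0.9389
D = 0.0065 × 1.576 × 10^6 × 0.9389 = 9618 m
   = 9.618 km

D ≈ 9.62 km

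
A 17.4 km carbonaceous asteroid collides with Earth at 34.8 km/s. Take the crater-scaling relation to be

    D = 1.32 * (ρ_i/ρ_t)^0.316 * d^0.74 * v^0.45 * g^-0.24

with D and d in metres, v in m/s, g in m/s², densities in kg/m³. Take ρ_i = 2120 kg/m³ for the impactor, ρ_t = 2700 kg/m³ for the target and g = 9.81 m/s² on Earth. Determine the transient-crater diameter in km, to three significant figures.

D ≈ 107 km

In SI units: d = 17400 m, v = 34800 m/s.
(ρ_i/ρ_t)^0.316 = (2120/2700)^0.316 = 0.9264
d^0.74 = 17400^0.74 = 1374
v^0.45 = 34800^0.45 = 110.6
g^-0.24 = 9.81^-0.24 = 0.5781
D = 1.32 × 0.9264 × 1374 × 110.6 × 0.5781 = 1.074 × 10^5 m
   = 107.4 km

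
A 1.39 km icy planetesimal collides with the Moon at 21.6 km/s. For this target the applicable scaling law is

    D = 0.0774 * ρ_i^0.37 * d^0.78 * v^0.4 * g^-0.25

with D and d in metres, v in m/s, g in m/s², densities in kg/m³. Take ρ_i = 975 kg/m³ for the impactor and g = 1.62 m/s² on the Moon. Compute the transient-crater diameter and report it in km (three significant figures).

In SI units: d = 1390 m, v = 21600 m/s.
ρ_i^0.37 = 975^0.37 = 12.76
d^0.78 = 1390^0.78 = 282.8
v^0.4 = 21600^0.4 = 54.17
g^-0.25 = 1.62^-0.25 = 0.8864
D = 0.0774 × 12.76 × 282.8 × 54.17 × 0.8864 = 13411 m
   = 13.41 km

D ≈ 13.4 km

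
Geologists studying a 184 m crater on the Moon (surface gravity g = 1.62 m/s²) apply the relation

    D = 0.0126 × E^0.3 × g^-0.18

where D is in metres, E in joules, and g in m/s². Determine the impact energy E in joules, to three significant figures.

Rearranging: E = [D / (0.0126 · g^-0.18)]^(1/0.3).
g^-0.18 = 1.62^-0.18 = 0.9168
D / (0.0126 × 0.9168) = 184 / (0.01155) = 1.593 × 10^4
E = (1.593 × 10^4)^3.3333 = 1.017 × 10^14 J

E ≈ 1.02 × 10^14 J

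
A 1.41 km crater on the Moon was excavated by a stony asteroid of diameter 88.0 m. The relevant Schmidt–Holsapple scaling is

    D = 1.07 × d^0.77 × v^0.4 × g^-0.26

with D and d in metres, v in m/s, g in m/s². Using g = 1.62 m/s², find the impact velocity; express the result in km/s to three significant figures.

Rearranging for v: v = [D / (1.07 · 88^0.77 · 1.62^-0.26)]^(1/0.4).
D = 1410 m.
88^0.77 = 31.42
1.62^-0.26 = 0.8821
Denominator = 1.07 × 31.42 × 0.8821 = 29.66
D / 29.66 = 1410 / 29.66 = 47.54
v = 47.54^(1/0.4) = 47.54^2.5 = 15583 m/s

v ≈ 15.6 km/s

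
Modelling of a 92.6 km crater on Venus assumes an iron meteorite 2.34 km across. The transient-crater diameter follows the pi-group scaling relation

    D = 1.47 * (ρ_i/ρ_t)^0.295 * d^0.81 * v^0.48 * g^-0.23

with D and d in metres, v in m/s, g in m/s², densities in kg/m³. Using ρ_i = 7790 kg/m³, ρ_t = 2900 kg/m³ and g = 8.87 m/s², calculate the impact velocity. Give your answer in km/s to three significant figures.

v ≈ 31.9 km/s

Rearranging for v: v = [D / (1.47 · (7790/2900)^0.295 · 2340^0.81 · 8.87^-0.23)]^(1/0.48).
D = 92600 m.
(7790/2900)^0.295 = 1.338
2340^0.81 = 535.9
8.87^-0.23 = 0.6053
Denominator = 1.47 × 1.338 × 535.9 × 0.6053 = 638.0
D / 638.0 = 92600 / 638.0 = 145.1
v = 145.1^(1/0.48) = 145.1^2.0833 = 31871 m/s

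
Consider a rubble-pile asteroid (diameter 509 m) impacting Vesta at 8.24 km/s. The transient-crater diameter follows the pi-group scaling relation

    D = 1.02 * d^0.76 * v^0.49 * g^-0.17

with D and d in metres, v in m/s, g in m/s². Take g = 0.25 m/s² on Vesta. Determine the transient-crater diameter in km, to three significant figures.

In SI units: v = 8240 m/s.
d^0.76 = 509^0.76 = 114.1
v^0.49 = 8240^0.49 = 82.95
g^-0.17 = 0.25^-0.17 = 1.266
D = 1.02 × 114.1 × 82.95 × 1.266 = 12222 m
   = 12.22 km

D ≈ 12.2 km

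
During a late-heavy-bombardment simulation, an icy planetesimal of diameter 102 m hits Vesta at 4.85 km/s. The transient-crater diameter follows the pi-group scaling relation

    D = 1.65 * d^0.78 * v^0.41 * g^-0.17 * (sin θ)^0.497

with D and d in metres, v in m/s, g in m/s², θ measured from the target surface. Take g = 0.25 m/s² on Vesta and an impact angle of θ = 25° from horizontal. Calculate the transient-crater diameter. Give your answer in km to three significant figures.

D ≈ 1.63 km

In SI units: v = 4850 m/s.
d^0.78 = 102^0.78 = 36.87
v^0.41 = 4850^0.41 = 32.45
g^-0.17 = 0.25^-0.17 = 1.266
(sin 25°)^0.497 = 0.4226^0.497 = 0.6518
D = 1.65 × 36.87 × 32.45 × 1.266 × 0.6518 = 1629 m
   = 1.629 km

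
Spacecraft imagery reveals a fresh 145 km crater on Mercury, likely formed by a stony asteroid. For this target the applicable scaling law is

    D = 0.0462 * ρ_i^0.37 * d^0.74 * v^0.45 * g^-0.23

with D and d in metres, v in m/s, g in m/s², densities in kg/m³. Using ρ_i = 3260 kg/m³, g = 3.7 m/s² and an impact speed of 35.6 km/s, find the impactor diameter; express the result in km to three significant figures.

Rearranging for d: d = [D / (0.0462 · 3260^0.37 · 35600^0.45 · 3.7^-0.23)]^(1/0.74).
D = 145000 m.
3260^0.37 = 19.95
35600^0.45 = 111.7
3.7^-0.23 = 0.7401
Denominator = 0.0462 × 19.95 × 111.7 × 0.7401 = 76.20
D / 76.20 = 145000 / 76.20 = 1903
d = 1903^(1/0.74) = 1903^1.3514 = 27029 m

d ≈ 27.0 km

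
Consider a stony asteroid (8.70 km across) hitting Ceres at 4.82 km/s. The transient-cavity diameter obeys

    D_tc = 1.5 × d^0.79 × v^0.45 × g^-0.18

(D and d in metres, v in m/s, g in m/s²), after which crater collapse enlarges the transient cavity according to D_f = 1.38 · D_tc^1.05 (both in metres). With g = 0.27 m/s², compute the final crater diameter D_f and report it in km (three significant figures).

D_f ≈ 276 km

In SI: d = 8700 m, v = 4820 m/s.
d^0.79 = 8700^0.79 = 1295
v^0.45 = 4820^0.45 = 45.43
g^-0.18 = 0.27^-0.18 = 1.266
D_tc = 1.5 × 1295 × 45.43 × 1.266 = 1.117 × 10^5 m
D_f = 1.38 × (1.117 × 10^5)^1.05 = 2.756 × 10^5 m
     = 275.6 km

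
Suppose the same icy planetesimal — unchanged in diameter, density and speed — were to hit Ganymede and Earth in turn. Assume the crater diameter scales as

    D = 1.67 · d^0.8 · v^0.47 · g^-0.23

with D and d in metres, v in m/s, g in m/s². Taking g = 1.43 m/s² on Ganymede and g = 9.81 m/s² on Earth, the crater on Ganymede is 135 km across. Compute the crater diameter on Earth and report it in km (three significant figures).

All impactor-dependent factors cancel in the ratio, leaving D_Earth/D_Ganymede = (g_Earth/g_Ganymede)^-0.23.
(9.81/1.43)^-0.23 = 6.860^-0.23 = 0.6422
D_Earth = 0.6422 × 135 km = 86.7 km

D ≈ 86.7 km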